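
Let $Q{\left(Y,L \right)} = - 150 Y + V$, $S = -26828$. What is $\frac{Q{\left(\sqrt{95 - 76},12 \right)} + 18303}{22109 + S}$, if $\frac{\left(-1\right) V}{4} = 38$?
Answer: $- \frac{18151}{4719} + \frac{50 \sqrt{19}}{1573} \approx -3.7078$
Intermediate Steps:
$V = -152$ ($V = \left(-4\right) 38 = -152$)
$Q{\left(Y,L \right)} = -152 - 150 Y$ ($Q{\left(Y,L \right)} = - 150 Y - 152 = -152 - 150 Y$)
$\frac{Q{\left(\sqrt{95 - 76},12 \right)} + 18303}{22109 + S} = \frac{\left(-152 - 150 \sqrt{95 - 76}\right) + 18303}{22109 - 26828} = \frac{\left(-152 - 150 \sqrt{19}\right) + 18303}{-4719} = \left(18151 - 150 \sqrt{19}\right) \left(- \frac{1}{4719}\right) = - \frac{18151}{4719} + \frac{50 \sqrt{19}}{1573}$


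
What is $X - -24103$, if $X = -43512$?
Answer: $-19409$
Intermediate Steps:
$X - -24103 = -43512 - -24103 = -43512 + 24103 = -19409$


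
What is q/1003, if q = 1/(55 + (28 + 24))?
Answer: 1/107321 ≈ 9.3178e-6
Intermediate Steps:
q = 1/107 (q = 1/(55 + 52) = 1/107 ≈ 0.0093458)
q/1003 = (1/107)/1003 = (1/1003)*(1/107) = 1/107321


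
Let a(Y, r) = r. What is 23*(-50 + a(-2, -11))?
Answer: -1403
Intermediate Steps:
23*(-50 + a(-2, -11)) = 23*(-50 - 11) = 23*(-61) = -1403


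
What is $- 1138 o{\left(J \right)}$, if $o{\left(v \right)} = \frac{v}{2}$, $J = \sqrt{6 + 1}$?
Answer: $- 569 \sqrt{7} \approx -1505.4$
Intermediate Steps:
$J = \sqrt{7} \approx 2.6458$
$o{\left(v \right)} = \frac{v}{2}$ ($o{\left(v \right)} = v \frac{1}{2} = \frac{v}{2}$)
$- 1138 o{\left(J \right)} = - 1138 \frac{\sqrt{7}}{2} = - 569 \sqrt{7}$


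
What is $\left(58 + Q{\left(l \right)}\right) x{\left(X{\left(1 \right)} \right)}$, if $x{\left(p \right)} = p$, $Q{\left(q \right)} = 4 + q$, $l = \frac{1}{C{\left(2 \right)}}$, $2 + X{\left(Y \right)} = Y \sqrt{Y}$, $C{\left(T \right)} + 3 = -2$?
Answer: $- \frac{309}{5} \approx -61.8$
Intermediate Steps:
$C{\left(T \right)} = -5$ ($C{\left(T \right)} = -3 - 2 = -5$)
$X{\left(Y \right)} = -2 + Y^{\frac{3}{2}}$ ($X{\left(Y \right)} = -2 + Y \sqrt{Y} = -2 + Y^{\frac{3}{2}}$)
$l = - \frac{1}{5}$ ($l = \frac{1}{-5} = - \frac{1}{5} \approx -0.2$)
$\left(58 + Q{\left(l \right)}\right) x{\left(X{\left(1 \right)} \right)} = \left(58 + \left(4 - \frac{1}{5}\right)\right) \left(-2 + 1^{\frac{3}{2}}\right) = \left(58 + \frac{19}{5}\right) \left(-2 + 1\right) = \frac{309}{5} \left(-1\right) = - \frac{309}{5}$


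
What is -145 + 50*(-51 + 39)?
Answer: -745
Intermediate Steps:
-145 + 50*(-51 + 39) = -145 + 50*(-12) = -145 - 600 = -745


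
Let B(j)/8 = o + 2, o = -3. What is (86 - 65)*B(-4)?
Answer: -168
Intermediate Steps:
B(j) = -8 (B(j) = 8*(-3 + 2) = 8*(-1) = -8)
(86 - 65)*B(-4) = (86 - 65)*(-8) = 21*(-8) = -168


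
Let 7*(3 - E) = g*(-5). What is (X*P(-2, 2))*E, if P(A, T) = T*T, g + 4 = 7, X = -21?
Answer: -432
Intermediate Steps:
g = 3 (g = -4 + 7 = 3)
P(A, T) = T²
E = 36/7 (E = 3 - 3*(-5)/7 = 3 - ⅐*(-15) = 3 + 15/7 = 36/7 ≈ 5.1429)
(X*P(-2, 2))*E = -21*2²*(36/7) = -21*4*(36/7) = -84*36/7 = -432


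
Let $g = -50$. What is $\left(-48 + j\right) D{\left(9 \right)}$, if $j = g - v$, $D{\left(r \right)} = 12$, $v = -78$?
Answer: $-240$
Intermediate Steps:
$j = 28$ ($j = -50 - -78 = -50 + 78 = 28$)
$\left(-48 + j\right) D{\left(9 \right)} = \left(-48 + 28\right) 12 = \left(-20\right) 12 = -240$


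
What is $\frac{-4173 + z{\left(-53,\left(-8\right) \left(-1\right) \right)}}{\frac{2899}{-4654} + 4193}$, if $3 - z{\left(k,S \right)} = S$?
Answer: $- \frac{1495724}{1500871} \approx -0.99657$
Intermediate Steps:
$z{\left(k,S \right)} = 3 - S$
$\frac{-4173 + z{\left(-53,\left(-8\right) \left(-1\right) \right)}}{\frac{2899}{-4654} + 4193} = \frac{-4173 + \left(3 - \left(-8\right) \left(-1\right)\right)}{\frac{2899}{-4654} + 4193} = \frac{-4173 + \left(3 - 8\right)}{2899 \left(- \frac{1}{4654}\right) + 4193} = \frac{-4173 + \left(3 - 8\right)}{- \frac{223}{358} + 4193} = \frac{-4173 - 5}{\frac{1500871}{358}} = \left(-4178\right) \frac{358}{1500871} = - \frac{1495724}{1500871}$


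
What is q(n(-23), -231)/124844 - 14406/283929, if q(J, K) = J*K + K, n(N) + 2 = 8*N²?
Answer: -93099878011/11815610692 ≈ -7.8794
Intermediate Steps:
n(N) = -2 + 8*N²
q(J, K) = K + J*K
q(n(-23), -231)/124844 - 14406/283929 = -231*(1 + (-2 + 8*(-23)²))/124844 - 14406/283929 = -231*(1 + (-2 + 8*529))*(1/124844) - 14406*1/283929 = -231*(1 + (-2 + 4232))*(1/124844) - 4802/94643 = -231*(1 + 4230)*(1/124844) - 4802/94643 = -231*4231*(1/124844) - 4802/94643 = -977361*1/124844 - 4802/94643 = -977361/124844 - 4802/94643 = -93099878011/11815610692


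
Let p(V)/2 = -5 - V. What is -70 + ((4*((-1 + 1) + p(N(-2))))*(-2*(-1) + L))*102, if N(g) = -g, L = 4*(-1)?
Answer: 11354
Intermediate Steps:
L = -4
p(V) = -10 - 2*V (p(V) = 2*(-5 - V) = -10 - 2*V)
-70 + ((4*((-1 + 1) + p(N(-2))))*(-2*(-1) + L))*102 = -70 + ((4*((-1 + 1) + (-10 - (-2)*(-2))))*(-2*(-1) - 4))*102 = -70 + ((4*(0 + (-10 - 2*2)))*(2 - 4))*102 = -70 + ((4*(0 + (-10 - 4)))*(-2))*102 = -70 + ((4*(0 - 14))*(-2))*102 = -70 + ((4*(-14))*(-2))*102 = -70 - 56*(-2)*102 = -70 + 112*102 = -70 + 11424 = 11354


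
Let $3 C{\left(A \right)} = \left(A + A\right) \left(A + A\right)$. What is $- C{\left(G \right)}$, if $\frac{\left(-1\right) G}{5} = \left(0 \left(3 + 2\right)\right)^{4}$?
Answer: $0$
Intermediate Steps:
$G = 0$ ($G = - 5 \left(0 \left(3 + 2\right)\right)^{4} = - 5 \left(0 \cdot 5\right)^{4} = - 5 \cdot 0^{4} = \left(-5\right) 0 = 0$)
$C{\left(A \right)} = \frac{4 A^{2}}{3}$ ($C{\left(A \right)} = \frac{\left(A + A\right) \left(A + A\right)}{3} = \frac{2 A 2 A}{3} = \frac{4 A^{2}}{3}$)
$- C{\left(G \right)} = - \frac{4 \cdot 0^{2}}{3} = - \frac{4 \cdot 0}{3} = \left(-1\right) 0 = 0$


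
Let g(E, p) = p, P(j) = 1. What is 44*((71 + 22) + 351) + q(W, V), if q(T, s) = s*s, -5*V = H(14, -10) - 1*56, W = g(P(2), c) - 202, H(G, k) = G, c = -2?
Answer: 490164/25 ≈ 19607.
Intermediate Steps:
W = -204 (W = -2 - 202 = -204)
V = 42/5 (V = -(14 - 1*56)/5 = -(14 - 56)/5 = -1/5*(-42) = 42/5 ≈ 8.4000)
q(T, s) = s**2
44*((71 + 22) + 351) + q(W, V) = 44*((71 + 22) + 351) + (42/5)**2 = 44*(93 + 351) + 1764/25 = 44*444 + 1764/25 = 19536 + 1764/25 = 490164/25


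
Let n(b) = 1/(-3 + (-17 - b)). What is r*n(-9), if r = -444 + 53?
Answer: 391/11 ≈ 35.545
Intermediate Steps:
n(b) = 1/(-20 - b)
r = -391
r*n(-9) = -(-391)/(20 - 9) = -(-391)/11 = -391*(-1/11) = 391/11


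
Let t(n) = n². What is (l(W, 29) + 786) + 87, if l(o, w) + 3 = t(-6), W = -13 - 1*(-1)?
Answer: 906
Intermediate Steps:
W = -12 (W = -13 + 1 = -12)
l(o, w) = 33 (l(o, w) = -3 + (-6)² = -3 + 36 = 33)
(l(W, 29) + 786) + 87 = (33 + 786) + 87 = 819 + 87 = 906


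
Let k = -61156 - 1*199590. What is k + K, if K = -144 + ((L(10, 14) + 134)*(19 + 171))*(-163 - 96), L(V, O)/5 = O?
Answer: -10299730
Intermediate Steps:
L(V, O) = 5*O
K = -10038984 (K = -144 + ((5*14 + 134)*(19 + 171))*(-163 - 96) = -144 + ((70 + 134)*190)*(-259) = -144 + (204*190)*(-259) = -144 + 38760*(-259) = -144 - 10038840 = -10038984)
k = -260746 (k = -61156 - 199590 = -260746)
k + K = -260746 - 10038984 = -10299730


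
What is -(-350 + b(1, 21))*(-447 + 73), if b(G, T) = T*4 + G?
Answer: -99110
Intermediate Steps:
b(G, T) = G + 4*T (b(G, T) = 4*T + G = G + 4*T)
-(-350 + b(1, 21))*(-447 + 73) = -(-350 + (1 + 4*21))*(-447 + 73) = -(-350 + (1 + 84))*(-374) = -(-350 + 85)*(-374) = -(-265)*(-374) = -1*99110 = -99110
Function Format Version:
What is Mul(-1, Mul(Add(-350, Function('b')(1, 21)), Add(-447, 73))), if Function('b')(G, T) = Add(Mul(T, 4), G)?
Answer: -99110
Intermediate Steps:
Function('b')(G, T) = Add(G, Mul(4, T)) (Function('b')(G, T) = Add(Mul(4, T), G) = Add(G, Mul(4, T)))
Mul(-1, Mul(Add(-350, Function('b')(1, 21)), Add(-447, 73))) = Mul(-1, Mul(Add(-350, Add(1, Mul(4, 21))), Add(-447, 73))) = Mul(-1, Mul(Add(-350, Add(1, 84)), -374)) = Mul(-1, Mul(Add(-350, 85), -374)) = Mul(-1, Mul(-265, -374)) = Mul(-1, 99110) = -99110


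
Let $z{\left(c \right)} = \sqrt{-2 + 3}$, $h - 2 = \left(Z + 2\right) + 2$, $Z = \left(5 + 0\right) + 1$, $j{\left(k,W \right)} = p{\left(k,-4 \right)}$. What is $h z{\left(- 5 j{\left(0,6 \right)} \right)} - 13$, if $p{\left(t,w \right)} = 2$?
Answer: $-1$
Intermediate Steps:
$j{\left(k,W \right)} = 2$
$Z = 6$ ($Z = 5 + 1 = 6$)
$h = 12$ ($h = 2 + \left(\left(6 + 2\right) + 2\right) = 2 + \left(8 + 2\right) = 2 + 10 = 12$)
$z{\left(c \right)} = 1$ ($z{\left(c \right)} = \sqrt{1} = 1$)
$h z{\left(- 5 j{\left(0,6 \right)} \right)} - 13 = 12 \cdot 1 - 13 = 12 - 13 = -1$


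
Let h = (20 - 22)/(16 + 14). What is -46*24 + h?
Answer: -16561/15 ≈ -1104.1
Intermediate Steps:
h = -1/15 (h = -2/30 = -2*1/30 = -1/15 ≈ -0.066667)
-46*24 + h = -46*24 - 1/15 = -1104 - 1/15 = -16561/15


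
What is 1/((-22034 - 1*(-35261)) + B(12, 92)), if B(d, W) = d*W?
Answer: 1/14331 ≈ 6.9779e-5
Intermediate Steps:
B(d, W) = W*d
1/((-22034 - 1*(-35261)) + B(12, 92)) = 1/((-22034 - 1*(-35261)) + 92*12) = 1/((-22034 + 35261) + 1104) = 1/(13227 + 1104) = 1/14331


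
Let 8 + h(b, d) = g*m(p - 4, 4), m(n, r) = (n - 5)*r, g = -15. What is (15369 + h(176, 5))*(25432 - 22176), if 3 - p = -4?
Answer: 50406136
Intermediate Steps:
p = 7 (p = 3 - 1*(-4) = 3 + 4 = 7)
m(n, r) = r*(-5 + n) (m(n, r) = (-5 + n)*r = r*(-5 + n))
h(b, d) = 112 (h(b, d) = -8 - 60*(-5 + (7 - 4)) = -8 - 60*(-5 + 3) = -8 - 60*(-2) = -8 - 15*(-8) = -8 + 120 = 112)
(15369 + h(176, 5))*(25432 - 22176) = (15369 + 112)*(25432 - 22176) = 15481*3256 = 50406136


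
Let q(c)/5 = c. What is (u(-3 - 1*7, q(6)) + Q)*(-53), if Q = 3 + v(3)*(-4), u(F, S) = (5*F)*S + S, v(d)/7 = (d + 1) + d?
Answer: 88139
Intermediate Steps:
q(c) = 5*c
v(d) = 7 + 14*d (v(d) = 7*((d + 1) + d) = 7*((1 + d) + d) = 7*(1 + 2*d) = 7 + 14*d)
u(F, S) = S + 5*F*S (u(F, S) = 5*F*S + S = S + 5*F*S)
Q = -193 (Q = 3 + (7 + 14*3)*(-4) = 3 + (7 + 42)*(-4) = 3 + 49*(-4) = 3 - 196 = -193)
(u(-3 - 1*7, q(6)) + Q)*(-53) = ((5*6)*(1 + 5*(-3 - 1*7)) - 193)*(-53) = (30*(1 + 5*(-3 - 7)) - 193)*(-53) = (30*(1 + 5*(-10)) - 193)*(-53) = (30*(1 - 50) - 193)*(-53) = (30*(-49) - 193)*(-53) = (-1470 - 193)*(-53) = -1663*(-53) = 88139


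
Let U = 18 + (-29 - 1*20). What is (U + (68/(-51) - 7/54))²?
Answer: 3073009/2916 ≈ 1053.8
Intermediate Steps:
U = -31 (U = 18 + (-29 - 20) = 18 - 49 = -31)
(U + (68/(-51) - 7/54))² = (-31 + (68/(-51) - 7/54))² = (-31 + (68*(-1/51) - 7*1/54))² = (-31 + (-4/3 - 7/54))² = (-31 - 79/54)² = (-1753/54)² = 3073009/2916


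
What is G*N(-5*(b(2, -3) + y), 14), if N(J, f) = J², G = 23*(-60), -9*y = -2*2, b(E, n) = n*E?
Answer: -28750000/27 ≈ -1.0648e+6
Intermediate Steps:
b(E, n) = E*n
y = 4/9 (y = -(-2)*2/9 = -⅑*(-4) = 4/9 ≈ 0.44444)
G = -1380
G*N(-5*(b(2, -3) + y), 14) = -1380*25*(2*(-3) + 4/9)² = -1380*25*(-6 + 4/9)² = -1380*(-5*(-50/9))² = -1380*(250/9)² = -1380*62500/81 = -28750000/27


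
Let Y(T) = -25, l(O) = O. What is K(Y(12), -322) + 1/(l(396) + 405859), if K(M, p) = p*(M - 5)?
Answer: 3924423301/406255 ≈ 9660.0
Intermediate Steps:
K(M, p) = p*(-5 + M)
K(Y(12), -322) + 1/(l(396) + 405859) = -322*(-5 - 25) + 1/(396 + 405859) = -322*(-30) + 1/406255 = 9660 + 1/406255 = 3924423301/406255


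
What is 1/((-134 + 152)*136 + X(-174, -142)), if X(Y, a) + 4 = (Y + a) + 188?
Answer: 1/2316 ≈ 0.00043178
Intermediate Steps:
X(Y, a) = 184 + Y + a (X(Y, a) = -4 + ((Y + a) + 188) = -4 + (188 + Y + a) = 184 + Y + a)
1/((-134 + 152)*136 + X(-174, -142)) = 1/((-134 + 152)*136 + (184 - 174 - 142)) = 1/(18*136 - 132) = 1/(2448 - 132) = 1/2316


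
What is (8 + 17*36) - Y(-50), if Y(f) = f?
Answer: 670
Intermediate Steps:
(8 + 17*36) - Y(-50) = (8 + 17*36) - 1*(-50) = (8 + 612) + 50 = 620 + 50 = 670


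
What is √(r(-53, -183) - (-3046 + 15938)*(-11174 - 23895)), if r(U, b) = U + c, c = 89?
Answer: 4*√28256849 ≈ 21263.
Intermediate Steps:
r(U, b) = 89 + U (r(U, b) = U + 89 = 89 + U)
√(r(-53, -183) - (-3046 + 15938)*(-11174 - 23895)) = √((89 - 53) - (-3046 + 15938)*(-11174 - 23895)) = √(36 - 12892*(-35069)) = √(36 - 1*(-452109548)) = √(36 + 452109548) = √452109584 = 4*√28256849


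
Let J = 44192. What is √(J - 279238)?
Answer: I*√235046 ≈ 484.82*I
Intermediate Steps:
√(J - 279238) = √(44192 - 279238) = √(-235046) = I*√235046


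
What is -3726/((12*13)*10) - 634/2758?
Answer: -938779/358540 ≈ -2.6183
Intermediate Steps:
-3726/((12*13)*10) - 634/2758 = -3726/(156*10) - 634*1/2758 = -3726/1560 - 317/1379 = -3726*1/1560 - 317/1379 = -621/260 - 317/1379 = -938779/358540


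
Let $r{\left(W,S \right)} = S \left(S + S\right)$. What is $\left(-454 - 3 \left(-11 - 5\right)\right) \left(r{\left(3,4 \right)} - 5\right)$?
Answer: $-10962$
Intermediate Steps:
$r{\left(W,S \right)} = 2 S^{2}$ ($r{\left(W,S \right)} = S 2 S = 2 S^{2}$)
$\left(-454 - 3 \left(-11 - 5\right)\right) \left(r{\left(3,4 \right)} - 5\right) = \left(-454 - 3 \left(-11 - 5\right)\right) \left(2 \cdot 4^{2} - 5\right) = \left(-454 - -48\right) \left(2 \cdot 16 - 5\right) = \left(-454 + 48\right) \left(32 - 5\right) = \left(-406\right) 27 = -10962$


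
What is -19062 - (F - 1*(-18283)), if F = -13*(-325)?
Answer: -41570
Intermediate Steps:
F = 4225
-19062 - (F - 1*(-18283)) = -19062 - (4225 - 1*(-18283)) = -19062 - (4225 + 18283) = -19062 - 1*22508 = -19062 - 22508 = -41570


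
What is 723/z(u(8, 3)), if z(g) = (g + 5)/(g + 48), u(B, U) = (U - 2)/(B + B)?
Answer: 185329/27 ≈ 6864.0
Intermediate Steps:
u(B, U) = (-2 + U)/(2*B) (u(B, U) = (-2 + U)/((2*B)) = (-2 + U)*(1/(2*B)) = (-2 + U)/(2*B))
z(g) = (5 + g)/(48 + g)
723/z(u(8, 3)) = 723/(((5 + (½)*(-2 + 3)/8)/(48 + (½)*(-2 + 3)/8))) = 723/(((5 + (½)*(⅛)*1)/(48 + (½)*(⅛)*1))) = 723/(((5 + 1/16)/(48 + 1/16))) = 723/(((81/16)/(769/16))) = 723/(((16/769)*(81/16))) = 723/(81/769) = 723*(769/81) = 185329/27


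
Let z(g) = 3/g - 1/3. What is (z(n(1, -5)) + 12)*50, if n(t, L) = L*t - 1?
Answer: 1675/3 ≈ 558.33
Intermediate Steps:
n(t, L) = -1 + L*t
z(g) = -1/3 + 3/g (z(g) = 3/g - 1*1/3 = 3/g - 1/3 = -1/3 + 3/g)
(z(n(1, -5)) + 12)*50 = ((9 - (-1 - 5*1))/(3*(-1 - 5*1)) + 12)*50 = ((9 - (-1 - 5))/(3*(-1 - 5)) + 12)*50 = ((1/3)*(9 - 1*(-6))/(-6) + 12)*50 = ((1/3)*(-1/6)*(9 + 6) + 12)*50 = ((1/3)*(-1/6)*15 + 12)*50 = (-5/6 + 12)*50 = (67/6)*50 = 1675/3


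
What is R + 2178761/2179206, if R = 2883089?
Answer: 6282847026095/2179206 ≈ 2.8831e+6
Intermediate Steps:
R + 2178761/2179206 = 2883089 + 2178761/2179206 = 6282847026095/2179206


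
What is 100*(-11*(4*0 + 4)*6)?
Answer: -26400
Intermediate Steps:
100*(-11*(4*0 + 4)*6) = 100*(-11*(0 + 4)*6) = 100*(-11*4*6) = 100*(-44*6) = 100*(-264) = -26400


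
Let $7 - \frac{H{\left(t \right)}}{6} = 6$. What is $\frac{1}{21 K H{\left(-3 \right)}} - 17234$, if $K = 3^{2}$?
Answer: $- \frac{19543355}{1134} \approx -17234.0$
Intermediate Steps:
$K = 9$
$H{\left(t \right)} = 6$ ($H{\left(t \right)} = 42 - 36 = 6$)
$\frac{1}{21 K H{\left(-3 \right)}} - 17234 = \frac{1}{21 \cdot 9 \cdot 6} - 17234 = \frac{1}{189 \cdot 6} - 17234 = \frac{1}{1134} - 17234 = - \frac{19543355}{1134}$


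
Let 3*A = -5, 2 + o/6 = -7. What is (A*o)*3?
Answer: 270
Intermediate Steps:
o = -54 (o = -12 + 6*(-7) = -12 - 42 = -54)
A = -5/3 (A = (⅓)*(-5) = -5/3 ≈ -1.6667)
(A*o)*3 = -5/3*(-54)*3 = 90*3 = 270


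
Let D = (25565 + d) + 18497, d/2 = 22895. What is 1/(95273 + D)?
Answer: 1/185125 ≈ 5.4018e-6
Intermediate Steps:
d = 45790 (d = 2*22895 = 45790)
D = 89852 (D = (25565 + 45790) + 18497 = 71355 + 18497 = 89852)
1/(95273 + D) = 1/(95273 + 89852) = 1/185125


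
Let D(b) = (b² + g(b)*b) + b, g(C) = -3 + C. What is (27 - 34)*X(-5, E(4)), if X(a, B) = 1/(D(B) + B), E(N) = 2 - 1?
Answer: -7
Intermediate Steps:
E(N) = 1
D(b) = b + b² + b*(-3 + b) (D(b) = (b² + (-3 + b)*b) + b = (b² + b*(-3 + b)) + b = b + b² + b*(-3 + b))
X(a, B) = 1/(B + 2*B*(-1 + B)) (X(a, B) = 1/(2*B*(-1 + B) + B) = 1/(B + 2*B*(-1 + B)))
(27 - 34)*X(-5, E(4)) = (27 - 34)*(1/(1*(-1 + 2*1))) = -7/(-1 + 2) = -7/1 = -7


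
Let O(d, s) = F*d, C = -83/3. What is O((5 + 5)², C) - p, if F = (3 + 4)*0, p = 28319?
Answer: -28319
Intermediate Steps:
F = 0 (F = 7*0 = 0)
C = -83/3 (C = -83*⅓ = -83/3 ≈ -27.667)
O(d, s) = 0 (O(d, s) = 0*d = 0)
O((5 + 5)², C) - p = 0 - 1*28319 = 0 - 28319 = -28319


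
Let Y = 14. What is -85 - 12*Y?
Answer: -253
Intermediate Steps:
-85 - 12*Y = -85 - 12*14 = -85 - 168 = -253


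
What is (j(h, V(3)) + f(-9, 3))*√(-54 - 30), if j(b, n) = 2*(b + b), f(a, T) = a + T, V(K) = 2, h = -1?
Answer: -20*I*√21 ≈ -91.651*I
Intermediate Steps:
f(a, T) = T + a
j(b, n) = 4*b (j(b, n) = 2*(2*b) = 4*b)
(j(h, V(3)) + f(-9, 3))*√(-54 - 30) = (4*(-1) + (3 - 9))*√(-54 - 30) = (-4 - 6)*√(-84) = -20*I*√21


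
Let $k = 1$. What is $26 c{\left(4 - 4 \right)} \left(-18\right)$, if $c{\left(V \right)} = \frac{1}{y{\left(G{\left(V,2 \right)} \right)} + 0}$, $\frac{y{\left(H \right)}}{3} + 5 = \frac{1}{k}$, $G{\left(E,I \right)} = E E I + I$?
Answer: $39$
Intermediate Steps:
$G{\left(E,I \right)} = I + I E^{2}$ ($G{\left(E,I \right)} = E^{2} I + I = I E^{2} + I = I + I E^{2}$)
$y{\left(H \right)} = -12$ ($y{\left(H \right)} = -15 + \frac{3}{1} = -15 + 3 \cdot 1 = -15 + 3 = -12$)
$c{\left(V \right)} = - \frac{1}{12}$ ($c{\left(V \right)} = \frac{1}{-12 + 0} = \frac{1}{-12} = - \frac{1}{12}$)
$26 c{\left(4 - 4 \right)} \left(-18\right) = 26 \left(- \frac{1}{12}\right) \left(-18\right) = \left(- \frac{13}{6}\right) \left(-18\right) = 39$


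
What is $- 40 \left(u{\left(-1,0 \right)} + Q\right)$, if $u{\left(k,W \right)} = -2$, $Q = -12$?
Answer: $560$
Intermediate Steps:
$- 40 \left(u{\left(-1,0 \right)} + Q\right) = - 40 \left(-2 - 12\right) = \left(-40\right) \left(-14\right) = 560$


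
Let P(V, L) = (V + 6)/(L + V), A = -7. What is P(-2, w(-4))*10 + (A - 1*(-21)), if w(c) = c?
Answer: 22/3 ≈ 7.3333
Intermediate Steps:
P(V, L) = (6 + V)/(L + V)
P(-2, w(-4))*10 + (A - 1*(-21)) = ((6 - 2)/(-4 - 2))*10 + (-7 - 1*(-21)) = (4/(-6))*10 + (-7 + 21) = -⅙*4*10 + 14 = -⅔*10 + 14 = -20/3 + 14 = 22/3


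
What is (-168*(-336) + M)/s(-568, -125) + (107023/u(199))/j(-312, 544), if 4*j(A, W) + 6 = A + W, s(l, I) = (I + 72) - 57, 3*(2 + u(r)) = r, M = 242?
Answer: -116571703/239899 ≈ -485.92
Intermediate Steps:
u(r) = -2 + r/3
s(l, I) = 15 + I (s(l, I) = (72 + I) - 57 = 15 + I)
j(A, W) = -3/2 + A/4 + W/4 (j(A, W) = -3/2 + (A + W)/4 = -3/2 + (A/4 + W/4) = -3/2 + A/4 + W/4)
(-168*(-336) + M)/s(-568, -125) + (107023/u(199))/j(-312, 544) = (-168*(-336) + 242)/(15 - 125) + (107023/(-2 + (⅓)*199))/(-3/2 + (¼)*(-312) + (¼)*544) = (56448 + 242)/(-110) + (107023/(-2 + 199/3))/(-3/2 - 78 + 136) = 56690*(-1/110) + (107023/(193/3))/(113/2) = -5669/11 + (107023*(3/193))*(2/113) = -5669/11 + (321069/193)*(2/113) = -5669/11 + 642138/21809 = -116571703/239899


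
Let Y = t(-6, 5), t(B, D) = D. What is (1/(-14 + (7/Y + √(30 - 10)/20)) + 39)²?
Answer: 381564409181/251888641 - 12354180*√5/251888641 ≈ 1514.7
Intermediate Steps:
Y = 5
(1/(-14 + (7/Y + √(30 - 10)/20)) + 39)² = (1/(-14 + (7/5 + √(30 - 10)/20)) + 39)² = (1/(-14 + (7*(⅕) + √20*(1/20))) + 39)² = (1/(-14 + (7/5 + (2*√5)*(1/20))) + 39)² = (1/(-14 + (7/5 + √5/10)) + 39)² = (1/(-63/5 + √5/10) + 39)² = (39 + 1/(-63/5 + √5/10))²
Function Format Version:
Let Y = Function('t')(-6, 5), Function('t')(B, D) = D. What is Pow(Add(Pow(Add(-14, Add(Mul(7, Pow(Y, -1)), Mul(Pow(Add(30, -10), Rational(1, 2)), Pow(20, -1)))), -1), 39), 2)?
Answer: Add(Rational(381564409181, 251888641), Mul(Rational(-12354180, 251888641), Pow(5, Rational(1, 2)))) ≈ 1514.7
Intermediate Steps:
Y = 5
Pow(Add(Pow(Add(-14, Add(Mul(7, Pow(Y, -1)), Mul(Pow(Add(30, -10), Rational(1, 2)), Pow(20, -1)))), -1), 39), 2) = Pow(Add(Pow(Add(-14, Add(Mul(7, Pow(5, -1)), Mul(Pow(Add(30, -10), Rational(1, 2)), Pow(20, -1)))), -1), 39), 2) = Pow(Add(Pow(Add(-14, Add(Mul(7, Rational(1, 5)), Mul(Pow(20, Rational(1, 2)), Rational(1, 20)))), -1), 39), 2) = Pow(Add(Pow(Add(-14, Add(Rational(7, 5), Mul(Mul(2, Pow(5, Rational(1, 2))), Rational(1, 20)))), -1), 39), 2) = Pow(Add(Pow(Add(-14, Add(Rational(7, 5), Mul(Rational(1, 10), Pow(5, Rational(1, 2))))), -1), 39), 2) = Pow(Add(Pow(Add(Rational(-63, 5), Mul(Rational(1, 10), Pow(5, Rational(1, 2)))), -1), 39), 2) = Pow(Add(39, Pow(Add(Rational(-63, 5), Mul(Rational(1, 10), Pow(5, Rational(1, 2)))), -1)), 2)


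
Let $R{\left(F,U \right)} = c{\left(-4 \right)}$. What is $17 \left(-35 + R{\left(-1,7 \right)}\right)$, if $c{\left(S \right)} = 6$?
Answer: $-493$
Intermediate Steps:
$R{\left(F,U \right)} = 6$
$17 \left(-35 + R{\left(-1,7 \right)}\right) = 17 \left(-35 + 6\right) = 17 \left(-29\right) = -493$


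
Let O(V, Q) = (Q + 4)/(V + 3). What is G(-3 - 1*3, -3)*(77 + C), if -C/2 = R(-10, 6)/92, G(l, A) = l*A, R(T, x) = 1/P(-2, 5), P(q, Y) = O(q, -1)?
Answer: 31875/23 ≈ 1385.9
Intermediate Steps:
O(V, Q) = (4 + Q)/(3 + V)
P(q, Y) = 3/(3 + q) (P(q, Y) = (4 - 1)/(3 + q) = 3/(3 + q))
R(T, x) = 1/3 (R(T, x) = 1/(3/(3 - 2)) = 1/(3/1) = 1/(3*1) = 1/3)
G(l, A) = A*l
C = -1/138 (C = -2/(3*92) = -2*1/276 = -1/138 ≈ -0.0072464)
G(-3 - 1*3, -3)*(77 + C) = (-3*(-3 - 1*3))*(77 - 1/138) = -3*(-3 - 3)*(10625/138) = -3*(-6)*(10625/138) = 18*(10625/138) = 31875/23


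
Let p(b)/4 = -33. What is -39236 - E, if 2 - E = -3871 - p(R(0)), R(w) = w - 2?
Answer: -42977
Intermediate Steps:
R(w) = -2 + w
p(b) = -132 (p(b) = 4*(-33) = -132)
E = 3741 (E = 2 - (-3871 - 1*(-132)) = 2 - (-3871 + 132) = 2 - 1*(-3739) = 2 + 3739 = 3741)
-39236 - E = -39236 - 1*3741 = -39236 - 3741 = -42977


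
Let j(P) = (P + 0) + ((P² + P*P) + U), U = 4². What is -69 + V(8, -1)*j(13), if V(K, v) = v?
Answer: -436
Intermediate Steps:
U = 16
j(P) = 16 + P + 2*P² (j(P) = (P + 0) + ((P² + P*P) + 16) = P + ((P² + P²) + 16) = P + (2*P² + 16) = P + (16 + 2*P²) = 16 + P + 2*P²)
-69 + V(8, -1)*j(13) = -69 - (16 + 13 + 2*13²) = -69 - (16 + 13 + 2*169) = -69 - (16 + 13 + 338) = -69 - 1*367 = -69 - 367 = -436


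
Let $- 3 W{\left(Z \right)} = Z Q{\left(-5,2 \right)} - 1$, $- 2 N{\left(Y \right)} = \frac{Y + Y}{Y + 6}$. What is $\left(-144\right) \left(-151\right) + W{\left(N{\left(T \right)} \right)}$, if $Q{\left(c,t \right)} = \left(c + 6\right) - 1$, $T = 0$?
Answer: $\frac{65233}{3} \approx 21744.0$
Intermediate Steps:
$Q{\left(c,t \right)} = 5 + c$ ($Q{\left(c,t \right)} = \left(6 + c\right) - 1 = 5 + c$)
$N{\left(Y \right)} = - \frac{Y}{6 + Y}$ ($N{\left(Y \right)} = - \frac{\left(Y + Y\right) \frac{1}{Y + 6}}{2} = - \frac{2 Y \frac{1}{6 + Y}}{2} = - \frac{Y}{6 + Y}$)
$W{\left(Z \right)} = \frac{1}{3}$ ($W{\left(Z \right)} = - \frac{Z \left(5 - 5\right) - 1}{3} = - \frac{Z 0 - 1}{3} = - \frac{0 - 1}{3} = \left(- \frac{1}{3}\right) \left(-1\right) = \frac{1}{3}$)
$\left(-144\right) \left(-151\right) + W{\left(N{\left(T \right)} \right)} = \left(-144\right) \left(-151\right) + \frac{1}{3} = 21744 + \frac{1}{3} = \frac{65233}{3}$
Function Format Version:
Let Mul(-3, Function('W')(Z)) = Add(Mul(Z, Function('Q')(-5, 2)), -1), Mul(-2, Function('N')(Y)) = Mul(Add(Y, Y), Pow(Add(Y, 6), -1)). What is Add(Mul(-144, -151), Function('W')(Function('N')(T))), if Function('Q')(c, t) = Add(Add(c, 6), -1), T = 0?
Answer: Rational(65233, 3) ≈ 21744.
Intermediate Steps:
Function('Q')(c, t) = Add(5, c) (Function('Q')(c, t) = Add(Add(6, c), -1) = Add(5, c))
Function('N')(Y) = Mul(-1, Y, Pow(Add(6, Y), -1)) (Function('N')(Y) = Mul(Rational(-1, 2), Mul(Add(Y, Y), Pow(Add(Y, 6), -1))) = Mul(Rational(-1, 2), Mul(Mul(2, Y), Pow(Add(6, Y), -1))) = Mul(Rational(-1, 2), Mul(2, Y, Pow(Add(6, Y), -1))) = Mul(-1, Y, Pow(Add(6, Y), -1)))
Function('W')(Z) = Rational(1, 3) (Function('W')(Z) = Mul(Rational(-1, 3), Add(Mul(Z, Add(5, -5)), -1)) = Mul(Rational(-1, 3), Add(Mul(Z, 0), -1)) = Mul(Rational(-1, 3), Add(0, -1)) = Mul(Rational(-1, 3), -1) = Rational(1, 3))
Add(Mul(-144, -151), Function('W')(Function('N')(T))) = Add(Mul(-144, -151), Rational(1, 3)) = Add(21744, Rational(1, 3)) = Rational(65233, 3)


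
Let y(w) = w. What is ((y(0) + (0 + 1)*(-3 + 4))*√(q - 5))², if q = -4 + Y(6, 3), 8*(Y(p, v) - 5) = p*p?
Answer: ½ ≈ 0.50000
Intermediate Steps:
Y(p, v) = 5 + p²/8 (Y(p, v) = 5 + (p*p)/8 = 5 + p²/8)
q = 11/2 (q = -4 + (5 + (⅛)*6²) = -4 + (5 + (⅛)*36) = -4 + (5 + 9/2) = -4 + 19/2 = 11/2 ≈ 5.5000)
((y(0) + (0 + 1)*(-3 + 4))*√(q - 5))² = ((0 + (0 + 1)*(-3 + 4))*√(11/2 - 5))² = ((0 + 1*1)*√(½))² = ((0 + 1)*(√2/2))² = (1*(√2/2))² = (√2/2)² = ½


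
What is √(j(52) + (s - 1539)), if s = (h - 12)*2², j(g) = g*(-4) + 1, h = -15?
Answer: 3*I*√206 ≈ 43.058*I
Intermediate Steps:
j(g) = 1 - 4*g (j(g) = -4*g + 1 = 1 - 4*g)
s = -108 (s = (-15 - 12)*2² = -27*4 = -108)
√(j(52) + (s - 1539)) = √((1 - 4*52) + (-108 - 1539)) = √((1 - 208) - 1647) = √(-207 - 1647) = √(-1854) = 3*I*√206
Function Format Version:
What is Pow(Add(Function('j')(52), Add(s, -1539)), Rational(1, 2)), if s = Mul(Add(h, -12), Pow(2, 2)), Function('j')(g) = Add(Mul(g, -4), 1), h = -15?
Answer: Mul(3, I, Pow(206, Rational(1, 2))) ≈ Mul(43.058, I)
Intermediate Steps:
Function('j')(g) = Add(1, Mul(-4, g)) (Function('j')(g) = Add(Mul(-4, g), 1) = Add(1, Mul(-4, g)))
s = -108 (s = Mul(Add(-15, -12), Pow(2, 2)) = Mul(-27, 4) = -108)
Pow(Add(Function('j')(52), Add(s, -1539)), Rational(1, 2)) = Pow(Add(Add(1, Mul(-4, 52)), Add(-108, -1539)), Rational(1, 2)) = Pow(Add(Add(1, -208), -1647), Rational(1, 2)) = Pow(Add(-207, -1647), Rational(1, 2)) = Pow(-1854, Rational(1, 2)) = Mul(3, I, Pow(206, Rational(1, 2)))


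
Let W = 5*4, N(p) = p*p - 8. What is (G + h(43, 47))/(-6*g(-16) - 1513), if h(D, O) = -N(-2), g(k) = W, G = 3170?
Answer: -138/71 ≈ -1.9437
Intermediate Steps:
N(p) = -8 + p² (N(p) = p² - 8 = -8 + p²)
W = 20
g(k) = 20
h(D, O) = 4 (h(D, O) = -(-8 + (-2)²) = -(-8 + 4) = -1*(-4) = 4)
(G + h(43, 47))/(-6*g(-16) - 1513) = (3170 + 4)/(-6*20 - 1513) = 3174/(-120 - 1513) = 3174/(-1633) = 3174*(-1/1633) = -138/71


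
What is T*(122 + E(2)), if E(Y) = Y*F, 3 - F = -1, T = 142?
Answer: 18460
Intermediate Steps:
F = 4 (F = 3 - 1*(-1) = 3 + 1 = 4)
E(Y) = 4*Y (E(Y) = Y*4 = 4*Y)
T*(122 + E(2)) = 142*(122 + 4*2) = 142*(122 + 8) = 142*130 = 18460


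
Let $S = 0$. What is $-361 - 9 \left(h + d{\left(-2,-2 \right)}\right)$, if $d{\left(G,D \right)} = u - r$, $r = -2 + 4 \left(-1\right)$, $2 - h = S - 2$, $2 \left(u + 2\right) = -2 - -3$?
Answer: $- \frac{875}{2} \approx -437.5$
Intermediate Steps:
$u = - \frac{3}{2}$ ($u = -2 + \frac{-2 - -3}{2} = -2 + \frac{-2 + 3}{2} = -2 + \frac{1}{2} \cdot 1 = -2 + \frac{1}{2} = - \frac{3}{2} \approx -1.5$)
$h = 4$ ($h = 2 - \left(0 - 2\right) = 2 - -2 = 2 + 2 = 4$)
$r = -6$ ($r = -2 - 4 = -6$)
$d{\left(G,D \right)} = \frac{9}{2}$ ($d{\left(G,D \right)} = - \frac{3}{2} - -6 = - \frac{3}{2} + 6 = \frac{9}{2}$)
$-361 - 9 \left(h + d{\left(-2,-2 \right)}\right) = -361 - 9 \left(4 + \frac{9}{2}\right) = -361 - 9 \cdot \frac{17}{2} = -361 - \frac{153}{2} = - \frac{875}{2}$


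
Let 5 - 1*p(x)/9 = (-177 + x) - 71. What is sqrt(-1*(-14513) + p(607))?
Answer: sqrt(11327) ≈ 106.43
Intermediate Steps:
p(x) = 2277 - 9*x (p(x) = 45 - 9*((-177 + x) - 71) = 45 - 9*(-248 + x) = 45 + (2232 - 9*x) = 2277 - 9*x)
sqrt(-1*(-14513) + p(607)) = sqrt(-1*(-14513) + (2277 - 9*607)) = sqrt(14513 + (2277 - 5463)) = sqrt(14513 - 3186) = sqrt(11327)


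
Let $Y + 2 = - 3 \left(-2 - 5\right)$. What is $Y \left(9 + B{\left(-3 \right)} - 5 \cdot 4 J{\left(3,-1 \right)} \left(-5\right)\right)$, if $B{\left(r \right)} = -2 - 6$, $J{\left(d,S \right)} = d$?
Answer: $-45429$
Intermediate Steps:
$Y = 19$ ($Y = -2 - 3 \left(-2 - 5\right) = -2 - -21 = -2 + 21 = 19$)
$B{\left(r \right)} = -8$ ($B{\left(r \right)} = -2 - 6 = -8$)
$Y \left(9 + B{\left(-3 \right)} - 5 \cdot 4 J{\left(3,-1 \right)} \left(-5\right)\right) = 19 \left(9 - 8 - 5 \cdot 4 \cdot 3 \left(-5\right)\right) = 19 \left(9 - 8 \left(-5\right) 12 \left(-5\right)\right) = 19 \left(9 - 8 \left(\left(-60\right) \left(-5\right)\right)\right) = 19 \left(9 - 2400\right) = 19 \left(-2391\right) = -45429$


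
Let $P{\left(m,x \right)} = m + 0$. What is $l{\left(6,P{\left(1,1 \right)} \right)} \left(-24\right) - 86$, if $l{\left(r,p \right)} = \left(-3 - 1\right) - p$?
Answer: $34$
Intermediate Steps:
$P{\left(m,x \right)} = m$
$l{\left(r,p \right)} = -4 - p$ ($l{\left(r,p \right)} = \left(-3 - 1\right) - p = -4 - p$)
$l{\left(6,P{\left(1,1 \right)} \right)} \left(-24\right) - 86 = \left(-4 - 1\right) \left(-24\right) - 86 = \left(-5\right) \left(-24\right) - 86 = 120 - 86 = 34$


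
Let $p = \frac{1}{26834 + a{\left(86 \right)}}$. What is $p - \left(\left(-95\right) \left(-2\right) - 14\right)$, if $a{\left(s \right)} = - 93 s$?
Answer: $- \frac{3315135}{18836} \approx -176.0$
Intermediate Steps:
$p = \frac{1}{18836}$ ($p = \frac{1}{26834 - 7998} = \frac{1}{18836} \approx 5.309 \cdot 10^{-5}$)
$p - \left(\left(-95\right) \left(-2\right) - 14\right) = \frac{1}{18836} - \left(\left(-95\right) \left(-2\right) - 14\right) = \frac{1}{18836} - \left(190 - 14\right) = \frac{1}{18836} - 176 = - \frac{3315135}{18836}$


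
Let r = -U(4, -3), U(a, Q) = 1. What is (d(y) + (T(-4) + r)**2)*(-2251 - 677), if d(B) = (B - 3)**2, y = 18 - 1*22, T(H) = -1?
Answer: -155184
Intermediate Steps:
y = -4 (y = 18 - 22 = -4)
d(B) = (-3 + B)**2
r = -1 (r = -1*1 = -1)
(d(y) + (T(-4) + r)**2)*(-2251 - 677) = ((-3 - 4)**2 + (-1 - 1)**2)*(-2251 - 677) = ((-7)**2 + (-2)**2)*(-2928) = (49 + 4)*(-2928) = 53*(-2928) = -155184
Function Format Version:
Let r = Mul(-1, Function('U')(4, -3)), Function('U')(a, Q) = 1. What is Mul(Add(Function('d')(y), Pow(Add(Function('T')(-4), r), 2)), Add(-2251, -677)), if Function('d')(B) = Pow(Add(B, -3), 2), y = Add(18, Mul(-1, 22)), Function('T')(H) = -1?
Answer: -155184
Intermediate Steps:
y = -4 (y = Add(18, -22) = -4)
Function('d')(B) = Pow(Add(-3, B), 2)
r = -1 (r = Mul(-1, 1) = -1)
Mul(Add(Function('d')(y), Pow(Add(Function('T')(-4), r), 2)), Add(-2251, -677)) = Mul(Add(Pow(Add(-3, -4), 2), Pow(Add(-1, -1), 2)), Add(-2251, -677)) = Mul(Add(Pow(-7, 2), Pow(-2, 2)), -2928) = Mul(Add(49, 4), -2928) = Mul(53, -2928) = -155184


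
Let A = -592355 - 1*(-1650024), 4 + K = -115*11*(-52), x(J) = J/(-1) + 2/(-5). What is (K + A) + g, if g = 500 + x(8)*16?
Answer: 5619053/5 ≈ 1.1238e+6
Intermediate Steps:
x(J) = -⅖ - J (x(J) = J*(-1) + 2*(-⅕) = -J - ⅖ = -⅖ - J)
K = 65776 (K = -4 - 115*11*(-52) = -4 - 1265*(-52) = -4 + 65780 = 65776)
A = 1057669 (A = -592355 + 1650024 = 1057669)
g = 1828/5 (g = 500 + (-⅖ - 1*8)*16 = 500 + (-⅖ - 8)*16 = 500 - 42/5*16 = 500 - 672/5 = 1828/5 ≈ 365.60)
(K + A) + g = (65776 + 1057669) + 1828/5 = 1123445 + 1828/5 = 5619053/5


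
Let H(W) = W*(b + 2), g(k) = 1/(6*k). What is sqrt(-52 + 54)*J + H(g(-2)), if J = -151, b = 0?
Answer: -1/6 - 151*sqrt(2) ≈ -213.71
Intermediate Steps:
g(k) = 1/(6*k)
H(W) = 2*W (H(W) = W*(0 + 2) = W*2 = 2*W)
sqrt(-52 + 54)*J + H(g(-2)) = sqrt(-52 + 54)*(-151) + 2*((1/6)/(-2)) = sqrt(2)*(-151) + 2*((1/6)*(-1/2)) = -151*sqrt(2) + 2*(-1/12) = -151*sqrt(2) - 1/6 = -1/6 - 151*sqrt(2)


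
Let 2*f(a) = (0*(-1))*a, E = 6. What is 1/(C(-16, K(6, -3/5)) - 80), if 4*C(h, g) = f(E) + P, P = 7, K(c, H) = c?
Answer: -4/313 ≈ -0.012780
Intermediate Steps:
f(a) = 0 (f(a) = ((0*(-1))*a)/2 = (0*a)/2 = (½)*0 = 0)
C(h, g) = 7/4 (C(h, g) = (0 + 7)/4 = (¼)*7 = 7/4)
1/(C(-16, K(6, -3/5)) - 80) = 1/(7/4 - 80) = 1/(-313/4) = -4/313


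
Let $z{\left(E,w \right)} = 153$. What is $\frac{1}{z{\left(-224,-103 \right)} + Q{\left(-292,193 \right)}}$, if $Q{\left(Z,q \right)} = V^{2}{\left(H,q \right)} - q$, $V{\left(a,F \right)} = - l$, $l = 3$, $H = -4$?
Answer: $- \frac{1}{31} \approx -0.032258$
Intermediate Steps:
$V{\left(a,F \right)} = -3$ ($V{\left(a,F \right)} = \left(-1\right) 3 = -3$)
$Q{\left(Z,q \right)} = 9 - q$ ($Q{\left(Z,q \right)} = \left(-3\right)^{2} - q = 9 - q$)
$\frac{1}{z{\left(-224,-103 \right)} + Q{\left(-292,193 \right)}} = \frac{1}{153 + \left(9 - 193\right)} = \frac{1}{153 - 184} = \frac{1}{-31} = - \frac{1}{31}$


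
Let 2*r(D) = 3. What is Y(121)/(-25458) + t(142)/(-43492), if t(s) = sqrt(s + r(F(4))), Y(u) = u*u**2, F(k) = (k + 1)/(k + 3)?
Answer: -1771561/25458 - sqrt(574)/86984 ≈ -69.588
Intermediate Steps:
F(k) = (1 + k)/(3 + k)
r(D) = 3/2 (r(D) = (1/2)*3 = 3/2)
Y(u) = u**3
t(s) = sqrt(3/2 + s) (t(s) = sqrt(s + 3/2) = sqrt(3/2 + s))
Y(121)/(-25458) + t(142)/(-43492) = 121**3/(-25458) + (sqrt(6 + 4*142)/2)/(-43492) = 1771561*(-1/25458) + (sqrt(6 + 568)/2)*(-1/43492) = -1771561/25458 + (sqrt(574)/2)*(-1/43492) = -1771561/25458 - sqrt(574)/86984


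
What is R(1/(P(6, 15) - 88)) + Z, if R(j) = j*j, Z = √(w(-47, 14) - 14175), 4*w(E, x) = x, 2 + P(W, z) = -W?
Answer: 1/9216 + I*√56686/2 ≈ 0.00010851 + 119.04*I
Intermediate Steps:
P(W, z) = -2 - W
w(E, x) = x/4
Z = I*√56686/2 (Z = √((¼)*14 - 14175) = √(7/2 - 14175) = √(-28343/2) = I*√56686/2 ≈ 119.04*I)
R(j) = j²
R(1/(P(6, 15) - 88)) + Z = (1/((-2 - 1*6) - 88))² + I*√56686/2 = (1/((-2 - 6) - 88))² + I*√56686/2 = (1/(-8 - 88))² + I*√56686/2 = (1/(-96))² + I*√56686/2 = (-1/96)² + I*√56686/2 = 1/9216 + I*√56686/2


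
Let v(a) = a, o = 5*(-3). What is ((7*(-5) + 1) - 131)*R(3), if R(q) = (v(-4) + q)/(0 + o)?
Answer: -11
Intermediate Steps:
o = -15
R(q) = 4/15 - q/15 (R(q) = (-4 + q)/(0 - 15) = (-4 + q)/(-15) = (-4 + q)*(-1/15) = 4/15 - q/15)
((7*(-5) + 1) - 131)*R(3) = ((7*(-5) + 1) - 131)*(4/15 - 1/15*3) = ((-35 + 1) - 131)*(4/15 - ⅕) = (-34 - 131)*(1/15) = -165*1/15 = -11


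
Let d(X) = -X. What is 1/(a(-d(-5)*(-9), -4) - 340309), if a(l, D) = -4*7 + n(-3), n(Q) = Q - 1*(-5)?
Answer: -1/340335 ≈ -2.9383e-6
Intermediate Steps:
n(Q) = 5 + Q (n(Q) = Q + 5 = 5 + Q)
a(l, D) = -26 (a(l, D) = -4*7 + (5 - 3) = -28 + 2 = -26)
1/(a(-d(-5)*(-9), -4) - 340309) = 1/(-26 - 340309) = 1/(-340335) = -1/340335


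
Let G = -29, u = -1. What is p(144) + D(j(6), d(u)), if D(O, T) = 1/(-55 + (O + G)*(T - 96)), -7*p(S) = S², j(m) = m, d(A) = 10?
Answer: -39875321/13461 ≈ -2962.3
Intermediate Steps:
p(S) = -S²/7
D(O, T) = 1/(-55 + (-96 + T)*(-29 + O)) (D(O, T) = 1/(-55 + (O - 29)*(T - 96)) = 1/(-55 + (-29 + O)*(-96 + T)) = 1/(-55 + (-96 + T)*(-29 + O)))
p(144) + D(j(6), d(u)) = -⅐*144² + 1/(2729 - 96*6 - 29*10 + 6*10) = -⅐*20736 + 1/(2729 - 576 - 290 + 60) = -20736/7 + 1/1923 = -39875321/13461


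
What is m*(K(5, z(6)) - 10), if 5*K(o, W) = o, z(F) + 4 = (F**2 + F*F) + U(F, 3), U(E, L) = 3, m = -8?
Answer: 72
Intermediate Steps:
z(F) = -1 + 2*F**2 (z(F) = -4 + ((F**2 + F*F) + 3) = -4 + ((F**2 + F**2) + 3) = -4 + (2*F**2 + 3) = -4 + (3 + 2*F**2) = -1 + 2*F**2)
K(o, W) = o/5
m*(K(5, z(6)) - 10) = -8*((1/5)*5 - 10) = -8*(1 - 10) = -8*(-9) = 72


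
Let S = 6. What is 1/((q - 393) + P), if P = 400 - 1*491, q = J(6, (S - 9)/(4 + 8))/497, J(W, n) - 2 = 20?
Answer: -497/240526 ≈ -0.0020663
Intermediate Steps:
J(W, n) = 22 (J(W, n) = 2 + 20 = 22)
q = 22/497 ≈ 0.044266
P = -91 (P = 400 - 491 = -91)
1/((q - 393) + P) = 1/((22/497 - 393) - 91) = 1/(-195299/497 - 91) = 1/(-240526/497) = -497/240526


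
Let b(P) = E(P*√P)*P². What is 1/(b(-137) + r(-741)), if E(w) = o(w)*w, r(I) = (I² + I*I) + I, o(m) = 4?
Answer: 1097421/14494393234186169 + 10285412*I*√137/14494393234186169 ≈ 7.5713e-11 + 8.3058e-9*I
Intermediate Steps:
r(I) = I + 2*I² (r(I) = (I² + I²) + I = 2*I² + I = I + 2*I²)
E(w) = 4*w
b(P) = 4*P^(7/2) (b(P) = (4*(P*√P))*P² = (4*P^(3/2))*P² = 4*P^(7/2))
1/(b(-137) + r(-741)) = 1/(4*(-137)^(7/2) - 741*(1 + 2*(-741))) = 1/(4*(-2571353*I*√137) - 741*(1 - 1482)) = 1/(-10285412*I*√137 - 741*(-1481)) = 1/(-10285412*I*√137 + 1097421) = 1/(1097421 - 10285412*I*√137)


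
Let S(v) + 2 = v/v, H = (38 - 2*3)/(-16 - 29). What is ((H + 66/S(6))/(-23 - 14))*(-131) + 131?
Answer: -175147/1665 ≈ -105.19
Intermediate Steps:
H = -32/45 (H = (38 - 6)/(-45) = 32*(-1/45) = -32/45 ≈ -0.71111)
S(v) = -1 (S(v) = -2 + v/v = -2 + 1 = -1)
((H + 66/S(6))/(-23 - 14))*(-131) + 131 = ((-32/45 + 66/(-1))/(-23 - 14))*(-131) + 131 = ((-32/45 + 66*(-1))/(-37))*(-131) + 131 = ((-32/45 - 66)*(-1/37))*(-131) + 131 = -3002/45*(-1/37)*(-131) + 131 = (3002/1665)*(-131) + 131 = -393262/1665 + 131 = -175147/1665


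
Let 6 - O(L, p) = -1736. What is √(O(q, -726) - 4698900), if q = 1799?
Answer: I*√4697158 ≈ 2167.3*I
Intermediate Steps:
O(L, p) = 1742 (O(L, p) = 6 - 1*(-1736) = 6 + 1736 = 1742)
√(O(q, -726) - 4698900) = √(1742 - 4698900) = √(-4697158) = I*√4697158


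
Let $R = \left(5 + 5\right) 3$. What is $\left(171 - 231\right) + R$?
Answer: $-30$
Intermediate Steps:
$R = 30$ ($R = 10 \cdot 3 = 30$)
$\left(171 - 231\right) + R = \left(171 - 231\right) + 30 = -60 + 30 = -30$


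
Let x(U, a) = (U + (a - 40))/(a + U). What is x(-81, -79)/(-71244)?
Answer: -5/284976 ≈ -1.7545e-5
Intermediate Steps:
x(U, a) = (-40 + U + a)/(U + a) (x(U, a) = (U + (-40 + a))/(U + a) = (-40 + U + a)/(U + a))
x(-81, -79)/(-71244) = ((-40 - 81 - 79)/(-81 - 79))/(-71244) = (-200/(-160))*(-1/71244) = -1/160*(-200)*(-1/71244) = (5/4)*(-1/71244) = -5/284976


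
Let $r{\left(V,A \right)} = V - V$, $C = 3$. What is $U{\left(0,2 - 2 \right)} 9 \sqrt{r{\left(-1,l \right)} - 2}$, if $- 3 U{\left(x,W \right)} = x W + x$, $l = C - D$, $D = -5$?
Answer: $0$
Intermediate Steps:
$l = 8$ ($l = 3 - -5 = 3 + 5 = 8$)
$r{\left(V,A \right)} = 0$
$U{\left(x,W \right)} = - \frac{x}{3} - \frac{W x}{3}$ ($U{\left(x,W \right)} = - \frac{x W + x}{3} = - \frac{W x + x}{3} = - \frac{x + W x}{3} = - \frac{x}{3} - \frac{W x}{3}$)
$U{\left(0,2 - 2 \right)} 9 \sqrt{r{\left(-1,l \right)} - 2} = \left(- \frac{1}{3}\right) 0 \left(1 + \left(2 - 2\right)\right) 9 \sqrt{0 - 2} = \left(- \frac{1}{3}\right) 0 \left(1 + 0\right) 9 \sqrt{-2} = \left(- \frac{1}{3}\right) 0 \cdot 1 \cdot 9 i \sqrt{2} = 0 \cdot 9 i \sqrt{2} = 0 i \sqrt{2} = 0$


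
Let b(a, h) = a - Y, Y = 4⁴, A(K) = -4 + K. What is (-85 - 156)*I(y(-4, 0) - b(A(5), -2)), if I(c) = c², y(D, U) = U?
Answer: -15671025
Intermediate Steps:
Y = 256
b(a, h) = -256 + a (b(a, h) = a - 1*256 = a - 256 = -256 + a)
(-85 - 156)*I(y(-4, 0) - b(A(5), -2)) = (-85 - 156)*(0 - (-256 + (-4 + 5)))² = -241*(0 - (-256 + 1))² = -241*(0 - 1*(-255))² = -241*(0 + 255)² = -241*255² = -241*65025 = -15671025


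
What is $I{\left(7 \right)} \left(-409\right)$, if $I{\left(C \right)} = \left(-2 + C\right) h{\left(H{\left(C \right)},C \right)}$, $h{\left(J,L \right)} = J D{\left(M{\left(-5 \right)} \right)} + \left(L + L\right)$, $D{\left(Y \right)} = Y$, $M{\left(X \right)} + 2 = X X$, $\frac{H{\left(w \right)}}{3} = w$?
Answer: $-1016365$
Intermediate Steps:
$H{\left(w \right)} = 3 w$
$M{\left(X \right)} = -2 + X^{2}$ ($M{\left(X \right)} = -2 + X X = -2 + X^{2}$)
$h{\left(J,L \right)} = 2 L + 23 J$ ($h{\left(J,L \right)} = J \left(-2 + \left(-5\right)^{2}\right) + \left(L + L\right) = J \left(-2 + 25\right) + 2 L = J 23 + 2 L = 23 J + 2 L = 2 L + 23 J$)
$I{\left(C \right)} = 71 C \left(-2 + C\right)$ ($I{\left(C \right)} = \left(-2 + C\right) \left(2 C + 23 \cdot 3 C\right) = \left(-2 + C\right) \left(2 C + 69 C\right) = \left(-2 + C\right) 71 C = 71 C \left(-2 + C\right)$)
$I{\left(7 \right)} \left(-409\right) = 71 \cdot 7 \left(-2 + 7\right) \left(-409\right) = 71 \cdot 7 \cdot 5 \left(-409\right) = 2485 \left(-409\right) = -1016365$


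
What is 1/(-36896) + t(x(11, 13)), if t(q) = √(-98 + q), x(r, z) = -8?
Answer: -1/36896 + I*√106 ≈ -2.7103e-5 + 10.296*I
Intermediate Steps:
1/(-36896) + t(x(11, 13)) = 1/(-36896) + √(-98 - 8) = -1/36896 + √(-106) = -1/36896 + I*√106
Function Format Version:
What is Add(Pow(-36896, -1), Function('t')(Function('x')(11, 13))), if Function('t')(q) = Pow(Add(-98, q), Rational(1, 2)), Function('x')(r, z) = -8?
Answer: Add(Rational(-1, 36896), Mul(I, Pow(106, Rational(1, 2)))) ≈ Add(-2.7103e-5, Mul(10.296, I))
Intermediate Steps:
Add(Pow(-36896, -1), Function('t')(Function('x')(11, 13))) = Add(Pow(-36896, -1), Pow(Add(-98, -8), Rational(1, 2))) = Add(Rational(-1, 36896), Pow(-106, Rational(1, 2))) = Add(Rational(-1, 36896), Mul(I, Pow(106, Rational(1, 2))))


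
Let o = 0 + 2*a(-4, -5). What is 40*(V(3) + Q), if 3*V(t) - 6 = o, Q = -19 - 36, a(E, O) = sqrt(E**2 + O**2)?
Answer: -2120 + 80*sqrt(41)/3 ≈ -1949.3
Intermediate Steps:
Q = -55
o = 2*sqrt(41) (o = 0 + 2*sqrt((-4)**2 + (-5)**2) = 0 + 2*sqrt(16 + 25) = 0 + 2*sqrt(41) = 2*sqrt(41) ≈ 12.806)
V(t) = 2 + 2*sqrt(41)/3 (V(t) = 2 + (2*sqrt(41))/3 = 2 + 2*sqrt(41)/3)
40*(V(3) + Q) = 40*((2 + 2*sqrt(41)/3) - 55) = 40*(-53 + 2*sqrt(41)/3) = -2120 + 80*sqrt(41)/3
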